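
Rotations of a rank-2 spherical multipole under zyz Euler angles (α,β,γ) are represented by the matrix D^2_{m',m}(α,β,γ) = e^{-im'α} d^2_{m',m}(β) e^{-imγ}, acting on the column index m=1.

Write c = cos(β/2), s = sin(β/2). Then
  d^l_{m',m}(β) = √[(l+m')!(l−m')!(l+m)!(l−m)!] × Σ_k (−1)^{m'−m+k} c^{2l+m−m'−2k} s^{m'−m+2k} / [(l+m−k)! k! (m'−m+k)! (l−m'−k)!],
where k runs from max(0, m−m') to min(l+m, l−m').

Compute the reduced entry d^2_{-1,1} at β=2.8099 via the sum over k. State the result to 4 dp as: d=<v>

d^2_{-1,1}(β=2.8099) via the finite sum:
c=cos(2.809900/2)=0.165087, s=sin(2.809900/2)=0.986279; N=√[1·6·6·1]=6.000000
The bounds max(0,m−m')=2 and min(l+m,l−m')=3 give 2 terms
  k=2: (−1)^0·6.0000/(2)·0.1651^2·0.9863^2 = +0.079533
  k=3: (−1)^1·6.0000/(6)·0.1651^0·0.9863^4 = -0.946235
d^2_{-1,1}(2.8099) = +0.079533 -0.946235 = -0.866702

d=-0.8667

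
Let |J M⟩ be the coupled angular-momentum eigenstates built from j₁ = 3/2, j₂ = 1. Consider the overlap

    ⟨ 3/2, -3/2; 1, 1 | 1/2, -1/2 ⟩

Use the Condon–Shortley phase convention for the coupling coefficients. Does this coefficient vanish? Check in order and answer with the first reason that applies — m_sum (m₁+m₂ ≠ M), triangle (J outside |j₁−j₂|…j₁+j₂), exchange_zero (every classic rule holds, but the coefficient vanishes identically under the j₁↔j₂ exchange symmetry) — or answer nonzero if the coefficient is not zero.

nonzero

m-sum: m₁+m₂ = -3/2+1 = -1/2, M = -1/2  ✓
triangle: |j₁−j₂| = 1/2 ≤ J = 1/2 ≤ j₁+j₂ = 5/2  ✓
exchange: j₁≠j₂ or m₁≠m₂ — the exchange symmetry imposes no constraint here
value check: CG = +√(1/2) = +0.707107 ≠ 0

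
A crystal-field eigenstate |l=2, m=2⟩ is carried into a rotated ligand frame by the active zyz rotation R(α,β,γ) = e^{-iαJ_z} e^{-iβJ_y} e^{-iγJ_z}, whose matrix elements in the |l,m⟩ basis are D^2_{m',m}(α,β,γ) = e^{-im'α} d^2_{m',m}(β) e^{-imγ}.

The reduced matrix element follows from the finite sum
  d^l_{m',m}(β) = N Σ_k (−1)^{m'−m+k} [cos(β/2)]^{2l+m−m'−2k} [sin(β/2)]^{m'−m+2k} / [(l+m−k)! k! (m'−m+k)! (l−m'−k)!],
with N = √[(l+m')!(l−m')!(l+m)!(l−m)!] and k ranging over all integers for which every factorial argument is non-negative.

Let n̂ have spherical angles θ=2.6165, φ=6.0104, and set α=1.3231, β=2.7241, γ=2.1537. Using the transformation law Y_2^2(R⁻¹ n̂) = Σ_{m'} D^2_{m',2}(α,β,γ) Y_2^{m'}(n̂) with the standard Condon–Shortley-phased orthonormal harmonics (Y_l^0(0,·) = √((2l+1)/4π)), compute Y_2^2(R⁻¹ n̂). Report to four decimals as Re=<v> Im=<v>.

Re=0.1472 Im=0.0127

Need the full column D^2_{m',2} for m'=−2..2 at α=1.3231, β=2.7241, γ=2.1537.
cos(β/2)=0.207234, sin(β/2)=0.978291
d^2_{-2,2}: single k=4 term ⇒ +0.915953;  D = -0.082693-0.912212i
d^2_{-1,2}: single k=3 term ⇒ +0.388057;  D = -0.383266-0.060787i
d^2_{0,2}: single k=2 term ⇒ +0.100678;  D = -0.039668+0.092533i
d^2_{1,2}: single k=1 term ⇒ +0.017413;  D = +0.013834+0.010575i
d^2_{2,2}: single k=0 term ⇒ +0.001844;  D = +0.001445-0.001146i
Y_2^{m'}(θ=2.6165,φ=6.0104) and Σ D·Y over m':
  (-0.0827-0.9122i)·(+0.0830+0.0504i)  (-0.3833-0.0608i)·(-0.3227-0.0903i)  (-0.0397+0.0925i)·(+0.3930+0.0000i)  (+0.0138+0.0106i)·(+0.3227-0.0903i)  (+0.0014-0.0011i)·(+0.0830-0.0504i)
Y_2^2(R⁻¹ n̂) = +0.147173+0.012723i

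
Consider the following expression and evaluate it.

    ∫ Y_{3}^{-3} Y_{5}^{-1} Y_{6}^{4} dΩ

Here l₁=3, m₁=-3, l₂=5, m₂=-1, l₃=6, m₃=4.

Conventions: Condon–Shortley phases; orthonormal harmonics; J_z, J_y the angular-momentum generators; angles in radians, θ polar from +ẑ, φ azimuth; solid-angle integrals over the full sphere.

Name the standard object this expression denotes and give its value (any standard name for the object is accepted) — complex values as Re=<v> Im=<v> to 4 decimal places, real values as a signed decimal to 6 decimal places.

Gaunt coefficient, -0.190675

This is a Gaunt coefficient — the integral of a triple product of spherical harmonics over the sphere.
m-sum 0 ✓  L=14 even ✓  2≤6≤8 ✓
Π(2lᵢ+1) = 7×11×13 = 1001
triangle coeff Δ(3,5,6) = 1/675675
Σ_t [0,2]: t=0:+1/8640 t=1:−1/2304 t=2:+1/8640 = -7/34560
(3j)²=7/429 [(3 5 6; 0 0 0)], sign=-1
Σ_t [2,2]: t=2:+1/69120 = 1/69120
(3j)²=4/143 [(3 5 6; -3 -1 4)], sign=+1
⇒ 4πI² = 196/429
I = (-1)√(196/429/(4π)) = -0.19067531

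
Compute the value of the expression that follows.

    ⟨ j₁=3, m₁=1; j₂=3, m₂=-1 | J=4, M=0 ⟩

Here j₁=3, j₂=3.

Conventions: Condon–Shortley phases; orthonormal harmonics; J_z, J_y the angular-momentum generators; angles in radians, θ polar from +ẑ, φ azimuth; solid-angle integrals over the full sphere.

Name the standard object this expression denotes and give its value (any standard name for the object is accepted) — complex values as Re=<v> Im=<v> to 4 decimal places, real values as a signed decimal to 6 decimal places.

This is a Clebsch–Gordan (vector-coupling) coefficient.
√[9·2!4!4!/11! · 4!2!2!4!4!4!] = √(663552/1925)
  +(−1)^0/∏(0,2,2,2,2,2)! = 1/32  (running 1/32)
  +(−1)^1/∏(1,1,1,1,3,3)! = -1/36  (running 1/288)
  +(−1)^2/∏(2,0,0,0,4,4)! = 1/1152  (running 5/1152)
⟨..|..⟩ = √(663552/1925)·(5/1152) = +0.080582

Clebsch–Gordan coefficient, +√(1/154) ≈ +0.080582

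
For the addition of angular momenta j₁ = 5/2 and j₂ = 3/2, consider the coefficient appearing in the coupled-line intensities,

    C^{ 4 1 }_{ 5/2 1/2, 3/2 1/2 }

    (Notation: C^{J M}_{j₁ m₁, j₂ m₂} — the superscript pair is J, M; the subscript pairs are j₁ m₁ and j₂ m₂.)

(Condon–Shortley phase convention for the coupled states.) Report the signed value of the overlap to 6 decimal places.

j₁+j₂−J=0  J+j₁−j₂=5  J−j₁+j₂=3  j₁+j₂+J+1=9
(j₁±m₁, j₂±m₂, J±M) = (3,2,2,1,5,3)
P² = 2160/7
sum k=0..0:
  [0] +1/24 = 1/24
S = 1/24
C² = P²·S² = 15/28 ; C = +0.731925

+0.731925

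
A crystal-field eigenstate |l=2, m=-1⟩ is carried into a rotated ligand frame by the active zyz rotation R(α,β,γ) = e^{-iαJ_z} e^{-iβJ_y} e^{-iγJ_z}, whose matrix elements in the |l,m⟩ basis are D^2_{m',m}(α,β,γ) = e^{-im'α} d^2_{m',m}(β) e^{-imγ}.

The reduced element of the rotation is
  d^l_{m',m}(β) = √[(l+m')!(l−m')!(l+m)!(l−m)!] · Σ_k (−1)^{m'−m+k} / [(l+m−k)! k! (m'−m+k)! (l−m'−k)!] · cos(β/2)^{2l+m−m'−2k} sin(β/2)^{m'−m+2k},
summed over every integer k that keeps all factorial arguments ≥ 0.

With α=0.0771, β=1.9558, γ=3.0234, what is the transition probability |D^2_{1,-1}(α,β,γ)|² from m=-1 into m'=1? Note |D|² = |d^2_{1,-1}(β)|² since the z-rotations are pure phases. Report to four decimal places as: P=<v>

P=0.0293

Split into d^2_{1,-1}(β=1.9558) × two z-phases.
With c≡cos(β/2)=0.558765 and s≡sin(β/2)=0.829326, N=[6·1·1·6]^{1/2}=6.000000
Admissible k: 0..1 (factorial args all ≥0)
  k=0: (−1)^2·6.0000/(2)·0.5588^2·0.8293^2 = +0.644215
  k=1: (−1)^3·6.0000/(6)·0.5588^0·0.8293^4 = -0.473043
d^2_{1,-1}(1.9558) = +0.644215 -0.473043 = +0.171172
|D^2_{1,-1}|² = |d^2_{1,-1}(β)|² = (+0.171172)² = 0.029300 (the z-rotation phases have unit modulus)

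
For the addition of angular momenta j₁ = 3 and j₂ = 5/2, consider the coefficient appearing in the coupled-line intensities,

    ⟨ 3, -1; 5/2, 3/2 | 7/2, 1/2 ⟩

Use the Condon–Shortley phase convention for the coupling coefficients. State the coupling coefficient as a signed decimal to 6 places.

j₁+j₂−J=2  J+j₁−j₂=4  J−j₁+j₂=3  j₁+j₂+J+1=10
(j₁±m₁, j₂±m₂, J±M) = (2,4,4,1,4,3)
P² = 18432/175
sum k=1..2:
  [1] −1/36 = -1/36
  [2] +1/16 = 1/16
S = 5/144
C² = P²·S² = 8/63 ; C = +0.356348

+√(8/63) ≈ +0.356348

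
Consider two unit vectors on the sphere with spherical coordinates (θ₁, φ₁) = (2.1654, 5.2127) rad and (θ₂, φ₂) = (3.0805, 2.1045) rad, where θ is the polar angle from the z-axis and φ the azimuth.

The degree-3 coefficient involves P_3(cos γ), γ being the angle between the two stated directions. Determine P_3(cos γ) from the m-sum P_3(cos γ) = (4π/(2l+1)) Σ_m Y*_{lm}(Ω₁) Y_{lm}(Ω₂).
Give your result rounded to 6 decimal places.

-0.434001

Addition theorem: P_3(cos γ) = (4π/7) Σ_m Y*_{lm}(Ω₁) Y_{lm}(Ω₂), m = −3…3:
  m=-3: Y*=-0.236582+0.016555i  Y=+0.000095-0.000003i  product -0.000022+0.000002i
  m=-2: Y*=+0.212050+0.330700i  Y=+0.001834-0.003331i  product +0.001490-0.000100i
  m=-1: Y*=+0.073073-0.133661i  Y=-0.039965-0.067634i  product -0.011960+0.000400i
  m=+0: Y*=+0.299143-0.000000i  Y=-0.738018+0.000000i  product -0.220773+0.000000i
  m=+1: Y*=-0.073073-0.133661i  Y=+0.039965-0.067634i  product -0.011960-0.000400i
  m=+2: Y*=+0.212050-0.330700i  Y=+0.001834+0.003331i  product +0.001490+0.000100i
  m=+3: Y*=+0.236582+0.016555i  Y=-0.000095-0.000003i  product -0.000022-0.000002i
Total Σ_m = -0.241757+0.000000i. Multiply by 1.795196: -0.434001+0.000000i. P_3(cos γ) = -0.434001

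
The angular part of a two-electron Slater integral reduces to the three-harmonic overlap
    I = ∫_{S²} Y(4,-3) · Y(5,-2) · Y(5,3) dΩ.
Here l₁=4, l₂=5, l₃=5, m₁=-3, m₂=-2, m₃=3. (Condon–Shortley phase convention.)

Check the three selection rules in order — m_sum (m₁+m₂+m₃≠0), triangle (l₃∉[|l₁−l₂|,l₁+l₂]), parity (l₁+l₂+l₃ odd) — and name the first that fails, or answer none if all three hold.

m_sum

m₁+m₂+m₃ = -3 − 2 + 3 = -2  ✗
triangle: |4−5|=1 ≤ l₃=5 ≤ 4+5=9
parity: l₁+l₂+l₃ = 14 is even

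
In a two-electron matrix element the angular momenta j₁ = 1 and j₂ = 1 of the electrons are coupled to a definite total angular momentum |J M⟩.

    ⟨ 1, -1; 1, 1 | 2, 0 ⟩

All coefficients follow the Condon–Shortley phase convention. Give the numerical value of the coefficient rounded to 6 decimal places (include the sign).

+√(1/6) ≈ +0.408248

triangle: 0!×2!×2!/5! = 4/120
(j±m)!: 0!×2!×2!×0!×2!×2! = 16
prefactor² = (2J+1)×Δ×N² = 8/3
  k=0: +1/(0!×0!×2!×2!×0!×0!) = 1/4
Σ = 1/4  ⇒  CG² = 8/3×(1/4)² = 1/6
CG = +√(1/6) = +0.408248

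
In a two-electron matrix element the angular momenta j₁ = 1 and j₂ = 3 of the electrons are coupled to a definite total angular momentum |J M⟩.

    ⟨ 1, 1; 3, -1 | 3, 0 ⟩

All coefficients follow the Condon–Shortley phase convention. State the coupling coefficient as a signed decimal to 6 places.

j₁+j₂−J=1  J+j₁−j₂=1  J−j₁+j₂=5  j₁+j₂+J+1=8
(j₁±m₁, j₂±m₂, J±M) = (2,0,2,4,3,3)
P² = 72
sum k=0..0:
  [0] +1/12 = 1/12
S = 1/12
C² = P²·S² = 1/2 ; C = +0.707107

+0.707107  (= +√(1/2))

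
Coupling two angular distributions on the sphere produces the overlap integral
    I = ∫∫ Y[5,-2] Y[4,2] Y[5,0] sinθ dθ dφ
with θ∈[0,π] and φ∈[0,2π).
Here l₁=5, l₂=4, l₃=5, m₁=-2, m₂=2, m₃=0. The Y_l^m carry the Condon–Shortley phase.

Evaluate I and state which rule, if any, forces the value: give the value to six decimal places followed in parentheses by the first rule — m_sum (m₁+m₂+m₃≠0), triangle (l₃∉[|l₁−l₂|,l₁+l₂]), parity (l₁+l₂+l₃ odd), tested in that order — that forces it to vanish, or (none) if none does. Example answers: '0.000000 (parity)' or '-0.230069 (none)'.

Checks pass: Σm=0; 14 even; l₃=5∈[1,9].
(2·5+1)(2·4+1)(2·5+1) = 1089
Δ: 4! 6! 4! / 15! → 1/3153150
sum: t=0:+1/69120 t=1:−1/1728 t=2:+1/576 t=3:−1/1728 t=4:+1/69120 = 7/11520
3j²(5 4 5; 0 0 0) = Δ·Π!·Σ² = 2/143  (sign -1)
sum: t=2:+1/11520 t=3:−1/1728 t=4:+1/3456 = -7/34560
3j²(5 4 5; -2 2 0) = Δ·Π!·Σ² = 7/858  (sign +1)
combine: 4πI² = 1089·2/143·7/858 = 21/169
take √, sign -1: I = -0.09944006
No selection rule forces the value: the integral is nonzero (none).

-0.099440 (none)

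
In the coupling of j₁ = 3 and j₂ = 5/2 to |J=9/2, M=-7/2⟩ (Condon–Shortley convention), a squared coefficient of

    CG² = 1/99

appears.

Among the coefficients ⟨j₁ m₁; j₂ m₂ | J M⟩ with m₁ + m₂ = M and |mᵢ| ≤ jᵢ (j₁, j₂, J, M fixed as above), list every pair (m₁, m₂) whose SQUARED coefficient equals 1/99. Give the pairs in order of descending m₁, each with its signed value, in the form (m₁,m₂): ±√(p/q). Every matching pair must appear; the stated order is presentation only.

(-2,-3/2): −√(1/99)

Admissible pairs with m₁+m₂ = M = -7/2: (-3,-1/2), (-2,-3/2), (-1,-5/2)
  (m₁,m₂)=(-1,-5/2): CG² = 50/99, CG = +√(50/99)
  (m₁,m₂)=(-2,-3/2): CG² = 1/99, CG = −√(1/99)   ← matches the target
  (m₁,m₂)=(-3,-1/2): CG² = 16/33, CG = −√(16/33)
Pairs with CG² = 1/99: (-2,-3/2): −√(1/99)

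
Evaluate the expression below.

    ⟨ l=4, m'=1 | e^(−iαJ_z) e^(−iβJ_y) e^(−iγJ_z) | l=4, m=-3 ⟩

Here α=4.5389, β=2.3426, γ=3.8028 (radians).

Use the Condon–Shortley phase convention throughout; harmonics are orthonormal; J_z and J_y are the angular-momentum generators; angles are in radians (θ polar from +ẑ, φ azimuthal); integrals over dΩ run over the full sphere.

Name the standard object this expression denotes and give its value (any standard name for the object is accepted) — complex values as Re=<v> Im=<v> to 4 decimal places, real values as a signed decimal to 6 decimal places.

Wigner D-matrix element, Re=-0.4298 Im=-0.2855

This is a Wigner D-matrix element — the rotation-matrix element ⟨l m'| R(α,β,γ) |l m⟩ in the angular-momentum basis.
First d^4_{1,-3}(β=2.3426), then the phase factors e^{-i(1)α} and e^{-i(-3)γ}:
Half-angle: c=0.388954, s=0.921257. N=√(120·6·1·5040)=1904.940944
The bounds max(0,m−m')=0 and min(l+m,l−m')=1 give 2 terms
  k=0: (−1)^4·1904.9409/(144)·0.3890^4·0.9213^4 = +0.218091
  k=1: (−1)^5·1904.9409/(240)·0.3890^2·0.9213^6 = -0.734095
d^4_{1,-3}(2.3426) = +0.218091 -0.734095 = -0.516005
D = (-0.172620+0.984988i)·(-0.516005)·(+0.401199-0.915991i) = -0.429824-0.285503i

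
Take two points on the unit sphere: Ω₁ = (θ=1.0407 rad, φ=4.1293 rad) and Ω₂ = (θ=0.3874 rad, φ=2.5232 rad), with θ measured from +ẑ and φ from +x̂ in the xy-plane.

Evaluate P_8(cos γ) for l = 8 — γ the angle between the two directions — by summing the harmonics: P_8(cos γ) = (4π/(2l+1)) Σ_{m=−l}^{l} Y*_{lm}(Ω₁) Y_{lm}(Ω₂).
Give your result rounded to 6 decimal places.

-0.180904

Term-by-term m-sum for l=8 (normalisation 4π/17 = 0.739198):
  m=-8: Y*=(-0.007541, 0.158048)  Y=(0.000050, -0.000208)  product (0.000032, 0.000009)
  m=-7: Y*=(-0.299542, -0.218752)  Y=(0.000785, 0.001944)  product (0.000190, -0.000754)
  m=-6: Y*=(0.412324, -0.153762)  Y=(-0.010934, -0.006989)  product (-0.005583, -0.001201)
  m=-5: Y*=(-0.036784, 0.159874)  Y=(0.057049, -0.002834)  product (-0.001645, 0.009225)
  m=-4: Y*=(0.180908, 0.189746)  Y=(-0.143249, 0.113029)  product (-0.047362, -0.006733)
  m=-3: Y*=(-0.306458, 0.055282)  Y=(0.114668, -0.392289)  product (-0.013454, 0.126559)
  m=-2: Y*=(-0.045344, 0.105882)  Y=(0.185492, 0.534541)  product (-0.065009, -0.004598)
  m=-1: Y*=(-0.184259, -0.279353)  Y=(-0.216843, -0.154280)  product (-0.003143, 0.089003)
  m=+0: Y*=(-0.067346, -0.000000)  Y=(-0.404162, 0.000000)  product (0.027219, 0.000000)
  m=+1: Y*=(0.184259, -0.279353)  Y=(0.216843, -0.154280)  product (-0.003143, -0.089003)
  m=+2: Y*=(-0.045344, -0.105882)  Y=(0.185492, -0.534541)  product (-0.065009, 0.004598)
  m=+3: Y*=(0.306458, 0.055282)  Y=(-0.114668, -0.392289)  product (-0.013454, -0.126559)
  m=+4: Y*=(0.180908, -0.189746)  Y=(-0.143249, -0.113029)  product (-0.047362, 0.006733)
  m=+5: Y*=(0.036784, 0.159874)  Y=(-0.057049, -0.002834)  product (-0.001645, -0.009225)
  m=+6: Y*=(0.412324, 0.153762)  Y=(-0.010934, 0.006989)  product (-0.005583, 0.001201)
  m=+7: Y*=(0.299542, -0.218752)  Y=(-0.000785, 0.001944)  product (0.000190, 0.000754)
  m=+8: Y*=(-0.007541, -0.158048)  Y=(0.000050, 0.000208)  product (0.000032, -0.000009)
Accumulated sum (-0.244730, 0.000000); after 4π/(2l+1) scaling, (-0.180904, 0.000000) ⇒ P_8 = -0.180904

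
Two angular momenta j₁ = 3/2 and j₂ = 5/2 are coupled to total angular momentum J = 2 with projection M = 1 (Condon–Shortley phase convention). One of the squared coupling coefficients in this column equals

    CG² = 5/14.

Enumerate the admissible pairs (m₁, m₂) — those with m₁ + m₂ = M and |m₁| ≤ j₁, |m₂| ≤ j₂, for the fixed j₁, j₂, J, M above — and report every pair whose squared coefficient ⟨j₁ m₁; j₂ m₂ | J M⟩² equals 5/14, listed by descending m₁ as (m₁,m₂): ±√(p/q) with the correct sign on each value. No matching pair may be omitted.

Admissible pairs with m₁+m₂ = M = 1: (-3/2,5/2), (-1/2,3/2), (1/2,1/2), (3/2,-1/2)
  (m₁,m₂)=(3/2,-1/2): CG² = 9/28, CG = +√(9/28)
  (m₁,m₂)=(1/2,1/2): CG² = 25/84, CG = −√(25/84)
  (m₁,m₂)=(-1/2,3/2): CG² = 1/42, CG = +√(1/42)
  (m₁,m₂)=(-3/2,5/2): CG² = 5/14, CG = +√(5/14)   ← matches the target
Pairs with CG² = 5/14: (-3/2,5/2): +√(5/14)

(-3/2,5/2): +√(5/14)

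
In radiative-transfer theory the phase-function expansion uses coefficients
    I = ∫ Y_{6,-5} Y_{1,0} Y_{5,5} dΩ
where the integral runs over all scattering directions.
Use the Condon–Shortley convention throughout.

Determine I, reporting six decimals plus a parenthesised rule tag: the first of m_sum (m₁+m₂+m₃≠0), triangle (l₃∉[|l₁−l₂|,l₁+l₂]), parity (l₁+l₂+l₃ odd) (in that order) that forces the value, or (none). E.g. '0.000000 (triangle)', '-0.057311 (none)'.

-0.135514 (none)

Rules hold: Σm=0, L=12 even, 5≤5≤7.
N = 13·3·11 = 429
Δ = 2!·10!·0!/13! = 1/858
Racah Σ t=1..1: t=1:−1/14400 = -1/14400
⇒ 3j(6 1 5; 0 0 0)² = 6/143, sgn +1
Racah Σ t=1..1: t=1:−1/3628800 = -1/3628800
⇒ 3j(6 1 5; -5 0 5)² = 1/78, sgn -1
4πI² = N·(3j₀)²·(3jₘ)² = 3/13
I = -1·√(0.230769/4π) = -0.13551395
No selection rule forces the value: the integral is nonzero (none).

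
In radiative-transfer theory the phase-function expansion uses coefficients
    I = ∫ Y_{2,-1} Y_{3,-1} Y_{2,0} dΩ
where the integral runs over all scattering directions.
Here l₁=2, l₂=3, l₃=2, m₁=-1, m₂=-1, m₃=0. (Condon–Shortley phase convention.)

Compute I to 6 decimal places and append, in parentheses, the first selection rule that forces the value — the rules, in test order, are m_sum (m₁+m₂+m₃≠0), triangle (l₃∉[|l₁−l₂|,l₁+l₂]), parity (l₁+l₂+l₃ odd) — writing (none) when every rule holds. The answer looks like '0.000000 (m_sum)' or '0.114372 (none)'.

0.000000 (m_sum)

Σmᵢ = -2 ≠ 0, so the φ-integral vanishes; I = 0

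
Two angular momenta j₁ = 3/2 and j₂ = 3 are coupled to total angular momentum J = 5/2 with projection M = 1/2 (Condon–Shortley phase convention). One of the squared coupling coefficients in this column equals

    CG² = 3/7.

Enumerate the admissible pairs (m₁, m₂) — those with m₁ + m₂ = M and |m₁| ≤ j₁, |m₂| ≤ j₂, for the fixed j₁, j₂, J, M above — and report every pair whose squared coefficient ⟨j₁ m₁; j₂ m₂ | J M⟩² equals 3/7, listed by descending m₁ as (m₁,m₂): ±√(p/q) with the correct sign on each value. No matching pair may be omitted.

(-3/2,2): +√(3/7)

Admissible pairs with m₁+m₂ = M = 1/2: (-3/2,2), (-1/2,1), (1/2,0), (3/2,-1)
  (m₁,m₂)=(3/2,-1): CG² = 27/70, CG = +√(27/70)
  (m₁,m₂)=(1/2,0): CG² = 6/35, CG = −√(6/35)
  (m₁,m₂)=(-1/2,1): CG² = 1/70, CG = −√(1/70)
  (m₁,m₂)=(-3/2,2): CG² = 3/7, CG = +√(3/7)   ← matches the target
Pairs with CG² = 3/7: (-3/2,2): +√(3/7)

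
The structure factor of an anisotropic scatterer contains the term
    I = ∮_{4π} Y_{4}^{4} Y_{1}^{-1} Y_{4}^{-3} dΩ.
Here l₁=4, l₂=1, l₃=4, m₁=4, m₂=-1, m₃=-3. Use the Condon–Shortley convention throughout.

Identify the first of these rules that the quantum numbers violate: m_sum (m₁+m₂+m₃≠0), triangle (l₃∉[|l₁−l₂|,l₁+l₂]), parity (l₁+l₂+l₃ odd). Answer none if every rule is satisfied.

parity

Σmᵢ = 0  ✓
l₃∈[|l₁−l₂|,l₁+l₂]=[3,5], have l₃=4  ✓
Σlᵢ = 9 ⇒ odd  ✗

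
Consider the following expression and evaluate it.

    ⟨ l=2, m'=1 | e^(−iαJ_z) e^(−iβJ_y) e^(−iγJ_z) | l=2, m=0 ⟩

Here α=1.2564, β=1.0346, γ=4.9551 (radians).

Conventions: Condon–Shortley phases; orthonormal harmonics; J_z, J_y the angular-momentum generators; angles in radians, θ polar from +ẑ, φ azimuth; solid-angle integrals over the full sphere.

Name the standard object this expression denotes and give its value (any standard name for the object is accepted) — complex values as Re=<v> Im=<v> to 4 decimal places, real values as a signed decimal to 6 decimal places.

This is a Wigner D-matrix element — the rotation-matrix element ⟨l m'| R(α,β,γ) |l m⟩ in the angular-momentum basis.
D^2_{1,0}(1.2564,1.0346,4.9551) = e^{-i·1·1.2564}·d^2_{1,0}(1.0346)·e^{-i·0·4.9551}. Compute d first:
c=cos(1.034600/2)=0.869158, s=sin(1.034600/2)=0.494535; N=√[6·1·2·2]=4.898979
The bounds max(0,m−m')=0 and min(l+m,l−m')=1 give 2 terms
  k=0: (−1)^1·4.8990/(2)·0.8692^3·0.4945^1 = -0.795369
  k=1: (−1)^2·4.8990/(2)·0.8692^1·0.4945^3 = +0.257493
d^2_{1,0}(1.0346) = -0.795369 +0.257493 = -0.537875
D = (+0.309242-0.950983i)·(-0.537875)·(+1.000000+0.000000i) = -0.166334+0.511510i

Wigner D-matrix element, Re=-0.1663 Im=0.5115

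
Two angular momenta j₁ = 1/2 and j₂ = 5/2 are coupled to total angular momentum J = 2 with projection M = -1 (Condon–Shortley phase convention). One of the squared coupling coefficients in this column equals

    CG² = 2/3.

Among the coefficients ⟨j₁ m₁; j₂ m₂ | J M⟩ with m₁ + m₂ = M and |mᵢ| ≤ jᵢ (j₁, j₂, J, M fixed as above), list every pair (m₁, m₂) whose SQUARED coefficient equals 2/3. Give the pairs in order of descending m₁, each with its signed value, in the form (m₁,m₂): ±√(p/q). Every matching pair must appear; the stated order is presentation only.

Admissible pairs with m₁+m₂ = M = -1: (-1/2,-1/2), (1/2,-3/2)
  (m₁,m₂)=(1/2,-3/2): CG² = 2/3, CG = +√(2/3)   ← matches the target
  (m₁,m₂)=(-1/2,-1/2): CG² = 1/3, CG = −√(1/3)
Pairs with CG² = 2/3: (1/2,-3/2): +√(2/3)

(1/2,-3/2): +√(2/3)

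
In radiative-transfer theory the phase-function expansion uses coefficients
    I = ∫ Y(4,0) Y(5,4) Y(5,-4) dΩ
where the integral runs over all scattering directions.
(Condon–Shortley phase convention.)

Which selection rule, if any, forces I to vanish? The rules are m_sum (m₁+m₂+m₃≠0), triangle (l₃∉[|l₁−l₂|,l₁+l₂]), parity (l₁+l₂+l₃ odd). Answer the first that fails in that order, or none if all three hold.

none

Σmᵢ = 0  ✓
l₃∈[|l₁−l₂|,l₁+l₂]=[1,9], have l₃=5  ✓
Σlᵢ = 14 ⇒ even  ✓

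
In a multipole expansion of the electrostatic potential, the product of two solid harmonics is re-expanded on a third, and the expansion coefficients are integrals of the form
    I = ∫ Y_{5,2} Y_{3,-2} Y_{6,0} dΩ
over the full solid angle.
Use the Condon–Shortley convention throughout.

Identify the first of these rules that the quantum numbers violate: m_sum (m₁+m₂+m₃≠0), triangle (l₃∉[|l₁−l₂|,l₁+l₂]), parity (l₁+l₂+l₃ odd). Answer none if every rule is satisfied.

none

azimuthal sum: 2 − 2 + 0 = 0  ✓
2 ≤ 6 ≤ 8 (triangle on l)  ✓
L = 5 + 3 + 6 = 14 (even)  ✓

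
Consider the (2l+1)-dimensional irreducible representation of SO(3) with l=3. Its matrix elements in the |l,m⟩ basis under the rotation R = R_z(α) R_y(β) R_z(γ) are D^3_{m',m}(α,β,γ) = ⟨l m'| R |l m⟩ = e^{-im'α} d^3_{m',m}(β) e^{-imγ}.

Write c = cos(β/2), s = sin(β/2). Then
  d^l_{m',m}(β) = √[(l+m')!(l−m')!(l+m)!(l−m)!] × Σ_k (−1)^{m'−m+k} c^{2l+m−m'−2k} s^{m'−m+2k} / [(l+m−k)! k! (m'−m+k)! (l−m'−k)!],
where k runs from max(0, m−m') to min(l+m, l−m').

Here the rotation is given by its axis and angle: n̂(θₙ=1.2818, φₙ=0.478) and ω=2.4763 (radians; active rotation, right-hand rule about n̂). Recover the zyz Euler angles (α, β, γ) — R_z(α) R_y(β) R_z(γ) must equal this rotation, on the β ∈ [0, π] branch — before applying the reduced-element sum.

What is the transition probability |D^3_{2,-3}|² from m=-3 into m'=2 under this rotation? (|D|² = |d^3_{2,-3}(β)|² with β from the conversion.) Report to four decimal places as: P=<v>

Axis–angle → zyz. n̂ = (sinθₙcosφₙ, sinθₙsinφₙ, cosθₙ) = (+0.851095, +0.440928, +0.284990), ω = 2.4763.
R = I cosω + sinω [n̂]ₓ + (1−cosω) n̂n̂ᵀ gives
  R = [+0.507509, +0.494590, +0.705560; +0.846433, -0.439363, -0.300850; +0.161200, +0.749894, -0.641618]
β = atan2(√(R₁₃²+R₂₃²), R₃₃) = 2.267403; α = atan2(R₂₃, R₁₃) mod 2π = 5.880130; γ = atan2(R₃₂, −R₃₁) mod 2π = 1.782537
First d^3_{2,-3}(β=2.2674), then the phase factors e^{-i(2)α} and e^{-i(-3)γ}:
With c≡cos(β/2)=0.423309 and s≡sin(β/2)=0.905985, N=[120·1·1·720]^{1/2}=293.938769
k: max(0,(-3)−(2))=0 … min(3+(-3),3−(2))=0
  k=0: (−1)^5·293.9388/(120)·0.4233^1·0.9060^5 = -0.632906
d^3_{2,-3}(2.2674) = -0.632906
|D^3_{2,-3}|² = |d^3_{2,-3}(β)|² = (-0.632906)² = 0.400570 (the z-rotation phases have unit modulus)

P=0.4006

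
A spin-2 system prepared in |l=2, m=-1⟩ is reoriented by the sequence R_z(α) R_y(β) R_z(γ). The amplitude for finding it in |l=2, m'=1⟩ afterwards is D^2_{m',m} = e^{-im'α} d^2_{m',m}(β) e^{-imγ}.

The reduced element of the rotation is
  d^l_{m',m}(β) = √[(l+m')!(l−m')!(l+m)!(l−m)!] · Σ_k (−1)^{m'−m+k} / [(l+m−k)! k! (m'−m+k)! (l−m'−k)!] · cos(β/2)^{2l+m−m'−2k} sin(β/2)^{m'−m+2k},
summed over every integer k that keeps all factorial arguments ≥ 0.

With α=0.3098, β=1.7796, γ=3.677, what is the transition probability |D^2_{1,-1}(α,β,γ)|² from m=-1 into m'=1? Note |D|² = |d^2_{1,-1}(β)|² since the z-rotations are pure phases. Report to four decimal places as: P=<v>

P=0.1249

First d^2_{1,-1}(β=1.7796), then the phase factors e^{-i(1)α} and e^{-i(-1)γ}:
Half-angle: c=0.629567, s=0.776946. N=√(6·1·1·6)=6.000000
k∈{0,1} keeps every argument non-negative
  k=0: (−1)^2·6.0000/(2)·0.6296^2·0.7769^2 = +0.717773
  k=1: (−1)^3·6.0000/(6)·0.6296^0·0.7769^4 = -0.364387
d^2_{1,-1}(1.7796) = +0.717773 -0.364387 = +0.353386
|D^2_{1,-1}|² = |d^2_{1,-1}(β)|² = (+0.353386)² = 0.124882 (the z-rotation phases have unit modulus)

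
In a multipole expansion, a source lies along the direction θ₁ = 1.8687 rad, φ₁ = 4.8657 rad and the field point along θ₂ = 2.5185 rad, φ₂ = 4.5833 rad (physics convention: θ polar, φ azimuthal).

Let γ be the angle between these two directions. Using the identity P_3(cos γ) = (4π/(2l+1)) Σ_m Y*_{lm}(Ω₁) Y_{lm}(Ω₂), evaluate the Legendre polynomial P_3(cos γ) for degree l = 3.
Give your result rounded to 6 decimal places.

Term-by-term m-sum for l=3 (normalisation 4π/7 = 1.795196):
  m=-3: (-0.161791, 0.326609) × (0.031311, -0.076769) = (0.020008, 0.022647)  (running Σ = (0.020008, 0.022647))
  m=-2: (0.261341, 0.082742) × (0.273250, 0.072157) = (0.065441, 0.041467)  (running Σ = (0.085449, 0.064114))
  m=-1: (-0.026856, 0.173801) × (-0.055774, 0.429656) = (-0.073177, -0.021233)  (running Σ = (0.012272, 0.042882))
  m=0: (0.281418, -0.000000) × (-0.090111, 0.000000) = (-0.025359, 0.000000)  (running Σ = (-0.013087, 0.042882))
  m=1: (0.026856, 0.173801) × (0.055774, 0.429656) = (-0.073177, 0.021233)  (running Σ = (-0.086264, 0.064114))
  m=2: (0.261341, -0.082742) × (0.273250, -0.072157) = (0.065441, -0.041467)  (running Σ = (-0.020823, 0.022647))
  m=3: (0.161791, 0.326609) × (-0.031311, -0.076769) = (0.020008, -0.022647)  (running Σ = (-0.000816, -0.000000))
Σ over m = (-0.000816, -0.000000); ×(4π/7) → (-0.001464, -0.000000). Real part: -0.001464

-0.001464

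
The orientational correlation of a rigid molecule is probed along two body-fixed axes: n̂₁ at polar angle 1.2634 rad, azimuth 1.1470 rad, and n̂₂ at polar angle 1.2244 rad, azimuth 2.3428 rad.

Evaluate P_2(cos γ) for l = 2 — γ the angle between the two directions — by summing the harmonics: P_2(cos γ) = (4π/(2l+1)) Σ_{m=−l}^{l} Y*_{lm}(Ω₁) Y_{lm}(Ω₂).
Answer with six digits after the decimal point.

Summing Y*_{l m}(θ₁,φ₁)·Y_{l m}(θ₂,φ₂) over m ∈ [−2, 2]; prefactor 4π/(2·2+1) = 2.513274:
  m=-2: (-0.232228+0.263073i) × (-0.009154+0.341627i) = -0.087747-0.081744i  (running Σ = -0.087747-0.081744i)
  m=-1: (+0.091620+0.203089i) × (-0.172097-0.176770i) = +0.020133-0.051147i  (running Σ = -0.067614-0.132890i)
  m=0: (-0.228766-0.000000i) × (-0.206329+0.000000i) = +0.047201+0.000000i  (running Σ = -0.020414-0.132890i)
  m=1: (-0.091620+0.203089i) × (+0.172097-0.176770i) = +0.020133+0.051147i  (running Σ = -0.000281-0.081744i)
  m=2: (-0.232228-0.263073i) × (-0.009154-0.341627i) = -0.087747+0.081744i  (running Σ = -0.088028+0.000000i)
Accumulated sum -0.088028+0.000000i; after 4π/(2l+1) scaling, -0.221239+0.000000i ⇒ P_2 = -0.221239

-0.221239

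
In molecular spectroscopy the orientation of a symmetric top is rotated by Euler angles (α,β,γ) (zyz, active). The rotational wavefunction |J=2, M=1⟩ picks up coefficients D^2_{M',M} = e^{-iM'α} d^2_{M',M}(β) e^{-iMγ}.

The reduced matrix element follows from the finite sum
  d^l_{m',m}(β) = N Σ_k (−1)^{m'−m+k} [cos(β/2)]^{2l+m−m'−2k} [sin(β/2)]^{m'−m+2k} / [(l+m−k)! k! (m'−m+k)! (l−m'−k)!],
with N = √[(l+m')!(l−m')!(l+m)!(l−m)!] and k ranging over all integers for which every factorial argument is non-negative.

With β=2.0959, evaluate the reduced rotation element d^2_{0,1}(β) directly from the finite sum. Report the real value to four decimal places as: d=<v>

d=-0.5312

d^2_{0,1}(β=2.0959) via the finite sum:
Half-angle: c=0.499348, s=0.866401. N=√(2·2·6·1)=4.898979
The bounds max(0,m−m')=1 and min(l+m,l−m')=2 give 2 terms
  k=1: (−1)^0·4.8990/(2)·0.4993^3·0.8664^1 = +0.264244
  k=2: (−1)^1·4.8990/(2)·0.4993^1·0.8664^3 = -0.795493
d^2_{0,1}(2.0959) = +0.264244 -0.795493 = -0.531249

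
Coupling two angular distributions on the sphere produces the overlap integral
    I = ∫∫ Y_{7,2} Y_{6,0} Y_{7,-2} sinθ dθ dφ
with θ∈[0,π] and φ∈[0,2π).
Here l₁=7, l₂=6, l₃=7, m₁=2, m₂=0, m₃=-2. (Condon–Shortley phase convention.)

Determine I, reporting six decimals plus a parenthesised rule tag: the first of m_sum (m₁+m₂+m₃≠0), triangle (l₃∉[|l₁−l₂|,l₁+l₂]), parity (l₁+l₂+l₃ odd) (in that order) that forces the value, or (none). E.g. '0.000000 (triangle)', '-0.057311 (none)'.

Rules hold: Σm=0, L=20 even, 1≤7≤13.
N = 15·13·15 = 2925
Δ = 6!·8!·6!/21! = 1/2444321880
Racah Σ t=0..6: t=0:+1/2612736000 t=1:−1/20736000 t=2:+1/1658880 t=3:−1/746496 t=4:+1/1658880 t=5:−1/20736000 t=6:+1/2612736000 = -1/4354560
⇒ 3j(7 6 7; 0 0 0)² = 1000/138567, sgn +1
Racah Σ t=0..5: t=0:+1/373248000 t=1:−1/8294400 t=2:+1/1658880 t=3:−1/1866240 t=4:+1/11612160 t=5:−1/580608000 = 1/29859840
⇒ 3j(7 6 7; 2 0 -2)² = 125/277134, sgn -1
4πI² = N·(3j₀)²·(3jₘ)² = 1562500/164109517
I = -1·√(0.00952108/4π) = -0.02752569
No selection rule forces the value: the integral is nonzero (none).

-0.027526 (none)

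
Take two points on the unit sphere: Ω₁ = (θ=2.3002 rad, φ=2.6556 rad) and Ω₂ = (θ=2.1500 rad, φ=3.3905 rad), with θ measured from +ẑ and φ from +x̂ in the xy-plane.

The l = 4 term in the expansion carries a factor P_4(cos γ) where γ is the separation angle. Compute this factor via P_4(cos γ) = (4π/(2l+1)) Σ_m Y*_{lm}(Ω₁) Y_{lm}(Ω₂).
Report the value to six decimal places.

-0.140719

Addition theorem: P_4(cos γ) = (4π/9) Σ_m Y*_{lm}(Ω₁) Y_{lm}(Ω₂), m = −4…4:
  m=-4: Y*=-0.04985 - 0.12733j  Y=0.11809 - 0.18216j  product -0.02908 - 0.00596j
  m=-3: Y*=0.03892 - 0.34351j  Y=0.29473 - 0.27277j  product -0.08223 - 0.11186j
  m=-2: Y*=0.22104 - 0.32392j  Y=0.22587 - 0.12275j  product 0.01016 - 0.10030j
  m=-1: Y*=0.02263 - 0.01195j  Y=-0.18962 + 0.04820j  product -0.00371 + 0.00336j
  m=+0: Y*=-0.36180 + 0.00000j  Y=-0.30111 + 0.00000j  product 0.10894 + 0.00000j
  m=+1: Y*=-0.02263 - 0.01195j  Y=0.18962 + 0.04820j  product -0.00371 - 0.00336j
  m=+2: Y*=0.22104 + 0.32392j  Y=0.22587 + 0.12275j  product 0.01016 + 0.10030j
  m=+3: Y*=-0.03892 - 0.34351j  Y=-0.29473 - 0.27277j  product -0.08223 + 0.11186j
  m=+4: Y*=-0.04985 + 0.12733j  Y=0.11809 + 0.18216j  product -0.02908 + 0.00596j
Σ over m = -0.10078 + 0.00000j; ×(4π/9) → -0.14072 + 0.00000j. Real part: -0.140719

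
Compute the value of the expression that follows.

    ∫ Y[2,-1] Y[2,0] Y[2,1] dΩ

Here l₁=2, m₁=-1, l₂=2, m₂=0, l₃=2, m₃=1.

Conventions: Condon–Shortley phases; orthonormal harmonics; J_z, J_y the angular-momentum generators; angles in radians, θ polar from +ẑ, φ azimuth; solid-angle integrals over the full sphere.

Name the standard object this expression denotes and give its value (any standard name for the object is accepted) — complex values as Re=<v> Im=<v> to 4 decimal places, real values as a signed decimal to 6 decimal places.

This is a Gaunt coefficient — the integral of a triple product of spherical harmonics over the sphere.
Rules hold: Σm=0, L=6 even, 0≤2≤4.
N = 5·5·5 = 125
Δ = 2!·2!·2!/7! = 1/630
Racah Σ t=0..2: t=0:+1/8 t=1:−1/1 t=2:+1/8 = -3/4
⇒ 3j(2 2 2; 0 0 0)² = 2/35, sgn -1
Racah Σ t=1..2: t=1:−1/2 t=2:+1/4 = -1/4
⇒ 3j(2 2 2; -1 0 1)² = 1/70, sgn +1
4πI² = N·(3j₀)²·(3jₘ)² = 5/49
I = -1·√(0.102041/4π) = -0.09011188

Gaunt coefficient, -0.090112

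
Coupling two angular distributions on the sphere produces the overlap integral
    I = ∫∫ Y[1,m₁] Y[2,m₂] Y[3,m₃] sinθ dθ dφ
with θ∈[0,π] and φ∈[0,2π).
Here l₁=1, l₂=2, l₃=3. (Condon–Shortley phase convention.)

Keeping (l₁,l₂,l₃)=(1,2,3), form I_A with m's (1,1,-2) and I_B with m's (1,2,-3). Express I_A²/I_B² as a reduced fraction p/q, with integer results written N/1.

l's match ⇒ only the (l;m) 3-j factors differ between A and B.
A: triangle coeff Δ(1,2,3) = 1/105; Σ_t [0,0]: t=0:+1/12 = 1/12; (3j)²=2/21 [(1 2 3; 1 1 -2)], sign=-1
B: triangle coeff Δ(1,2,3) = 1/105; Σ_t [0,0]: t=0:+1/48 = 1/48; (3j)²=1/7 [(1 2 3; 1 2 -3)], sign=+1
I_A²/I_B² = (2/21)/(1/7) = 2/3

2/3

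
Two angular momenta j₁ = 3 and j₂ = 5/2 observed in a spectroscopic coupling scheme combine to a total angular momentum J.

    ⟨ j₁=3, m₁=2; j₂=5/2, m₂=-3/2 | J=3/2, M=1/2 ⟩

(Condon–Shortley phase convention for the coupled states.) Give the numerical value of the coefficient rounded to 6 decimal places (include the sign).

triangle: 4!*2!*1!/8! = 48/40320
(j±m)!: 5!*1!*1!*4!*2!*1! = 5760
prefactor² = (2J+1)*Δ*N² = 192/7
  k=0: +1/(0!*4!*1!*1!*1!*0!) = 1/24
  k=1: −1/(1!*3!*0!*0!*2!*1!) = -1/12
Σ = -1/24  ⇒  CG² = 192/7*(-1/24)² = 1/21
CG = −√(1/21) = -0.218218

-0.218218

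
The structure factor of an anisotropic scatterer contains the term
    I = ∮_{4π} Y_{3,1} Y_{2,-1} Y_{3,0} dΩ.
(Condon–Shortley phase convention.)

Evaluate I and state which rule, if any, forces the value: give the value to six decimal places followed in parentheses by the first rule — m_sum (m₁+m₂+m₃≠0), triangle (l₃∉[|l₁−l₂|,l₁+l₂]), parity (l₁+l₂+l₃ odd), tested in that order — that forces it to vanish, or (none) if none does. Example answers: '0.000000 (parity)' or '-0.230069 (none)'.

Checks pass: Σm=0; 8 even; l₃=3∈[1,5].
(2·3+1)(2·2+1)(2·3+1) = 245
Δ: 2! 4! 2! / 9! → 1/3780
sum: t=0:+1/24 t=1:−1/4 t=2:+1/24 = -1/6
3j²(3 2 3; 0 0 0) = Δ·Π!·Σ² = 4/105  (sign +1)
sum: t=0:+1/8 t=1:−1/12 = 1/24
3j²(3 2 3; 1 -1 0) = Δ·Π!·Σ² = 1/210  (sign -1)
combine: 4πI² = 245·4/105·1/210 = 2/45
take √, sign -1: I = -0.05947080
No selection rule forces the value: the integral is nonzero (none).

-0.059471 (none)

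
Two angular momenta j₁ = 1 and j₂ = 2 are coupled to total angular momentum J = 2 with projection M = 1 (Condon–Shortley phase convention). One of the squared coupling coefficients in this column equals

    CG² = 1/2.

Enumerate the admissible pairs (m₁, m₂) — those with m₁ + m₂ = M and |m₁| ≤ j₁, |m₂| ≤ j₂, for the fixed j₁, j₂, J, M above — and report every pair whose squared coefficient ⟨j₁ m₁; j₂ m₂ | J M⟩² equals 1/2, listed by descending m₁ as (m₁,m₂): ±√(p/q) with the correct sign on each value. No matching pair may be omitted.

(1,0): +√(1/2)

Admissible pairs with m₁+m₂ = M = 1: (-1,2), (0,1), (1,0)
  (m₁,m₂)=(1,0): CG² = 1/2, CG = +√(1/2)   ← matches the target
  (m₁,m₂)=(0,1): CG² = 1/6, CG = −√(1/6)
  (m₁,m₂)=(-1,2): CG² = 1/3, CG = −√(1/3)
Pairs with CG² = 1/2: (1,0): +√(1/2)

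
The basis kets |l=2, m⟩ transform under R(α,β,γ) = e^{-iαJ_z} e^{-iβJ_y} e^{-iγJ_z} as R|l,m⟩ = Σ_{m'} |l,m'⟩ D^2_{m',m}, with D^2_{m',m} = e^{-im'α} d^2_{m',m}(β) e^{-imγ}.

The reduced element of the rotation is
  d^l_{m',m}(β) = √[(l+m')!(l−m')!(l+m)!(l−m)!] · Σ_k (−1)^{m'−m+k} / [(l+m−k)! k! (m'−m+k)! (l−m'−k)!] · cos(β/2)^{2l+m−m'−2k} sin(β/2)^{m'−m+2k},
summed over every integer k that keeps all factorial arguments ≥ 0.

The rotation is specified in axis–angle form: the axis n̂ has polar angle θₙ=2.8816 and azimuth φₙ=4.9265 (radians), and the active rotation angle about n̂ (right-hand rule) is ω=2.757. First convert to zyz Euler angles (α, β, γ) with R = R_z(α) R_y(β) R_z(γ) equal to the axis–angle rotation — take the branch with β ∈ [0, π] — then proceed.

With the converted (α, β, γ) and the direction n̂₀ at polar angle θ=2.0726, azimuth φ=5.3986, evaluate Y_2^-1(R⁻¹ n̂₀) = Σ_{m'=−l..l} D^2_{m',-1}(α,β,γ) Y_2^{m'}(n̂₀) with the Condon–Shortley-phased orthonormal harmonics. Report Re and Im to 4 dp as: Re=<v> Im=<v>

Axis–angle → zyz. n̂ = (sinθₙcosφₙ, sinθₙsinφₙ, cosθₙ) = (+0.054623, -0.251203, -0.966392), ω = 2.7570.
R = I cosω + sinω [n̂]ₓ + (1−cosω) n̂n̂ᵀ gives
  R = [-0.921202, +0.336132, -0.195965; -0.389013, -0.805355, +0.447295; -0.007471, +0.488282, +0.872654]
β = atan2(√(R₁₃²+R₂₃²), R₃₃) = 0.510185; α = atan2(R₂₃, R₁₃) mod 2π = 1.983719; γ = atan2(R₃₂, −R₃₁) mod 2π = 1.555497
Need the full column D^2_{m',-1} for m'=−2..2 at α=1.9837, β=0.5102, γ=1.5555.
cos(β/2)=0.967640, sin(β/2)=0.252335
d^2_{-2,-1}: single k=1 term ⇒ +0.457245;  D = +0.331349-0.315089i
d^2_{-1,-1}: k∈[0..1] ⇒ +0.876708 -0.178856 = +0.697852;  D = -0.643408-0.270228i
d^2_{0,-1}: k∈[0..1] ⇒ -0.560008 +0.038082 = -0.521926;  D = -0.007985-0.521865i
d^2_{1,-1}: k∈[0..1] ⇒ +0.178856 -0.004054 = +0.174802;  D = +0.159018-0.072587i
d^2_{2,-1}: single k=0 term ⇒ -0.031094;  D = +0.023178+0.020728i
Y_2^{m'}(θ=2.0726,φ=5.3986) and Σ D·Y over m':
  (+0.3313-0.3151i)·(-0.0585+0.2911i)  (-0.6434-0.2702i)·(-0.2064-0.2520i)  (-0.0080-0.5219i)·(-0.0965+0.0000i)  (+0.1590-0.0726i)·(+0.2064-0.2520i)  (+0.0232+0.0207i)·(-0.0585-0.2911i)
Y_2^-1(R⁻¹ n̂) = +0.157009+0.320161i

Re=0.1570 Im=0.3202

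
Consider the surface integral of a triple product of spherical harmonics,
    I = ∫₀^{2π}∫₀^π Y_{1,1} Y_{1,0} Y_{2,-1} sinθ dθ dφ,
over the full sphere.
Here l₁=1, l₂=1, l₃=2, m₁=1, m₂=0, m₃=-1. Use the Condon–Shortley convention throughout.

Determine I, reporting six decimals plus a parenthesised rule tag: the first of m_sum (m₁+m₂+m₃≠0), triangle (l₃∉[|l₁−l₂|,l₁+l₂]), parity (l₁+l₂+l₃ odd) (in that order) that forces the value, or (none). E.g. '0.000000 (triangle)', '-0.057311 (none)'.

Checks pass: Σm=0; 4 even; l₃=2∈[0,2].
(2·1+1)(2·1+1)(2·2+1) = 45
Δ: 0! 2! 2! / 5! → 1/30
sum: t=0:+1/1 = 1/1
3j²(1 1 2; 0 0 0) = Δ·Π!·Σ² = 2/15  (sign +1)
sum: t=0:+1/2 = 1/2
3j²(1 1 2; 1 0 -1) = Δ·Π!·Σ² = 1/10  (sign -1)
combine: 4πI² = 45·2/15·1/10 = 3/5
take √, sign -1: I = -0.21850969
No selection rule forces the value: the integral is nonzero (none).

-0.218510 (none)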